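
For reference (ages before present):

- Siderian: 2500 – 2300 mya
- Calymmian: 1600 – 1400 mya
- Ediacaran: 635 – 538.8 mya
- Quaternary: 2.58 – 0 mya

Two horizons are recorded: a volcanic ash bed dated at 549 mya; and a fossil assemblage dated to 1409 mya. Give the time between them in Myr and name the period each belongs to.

860 million years apart; the first in the Ediacaran, the second in the Calymmian

Elapsed time: 1409 − 549 = 860 Myr.
549 Ma lies within 635–538.8 Ma: Ediacaran.
1409 Ma lies within 1600–1400 Ma: Calymmian.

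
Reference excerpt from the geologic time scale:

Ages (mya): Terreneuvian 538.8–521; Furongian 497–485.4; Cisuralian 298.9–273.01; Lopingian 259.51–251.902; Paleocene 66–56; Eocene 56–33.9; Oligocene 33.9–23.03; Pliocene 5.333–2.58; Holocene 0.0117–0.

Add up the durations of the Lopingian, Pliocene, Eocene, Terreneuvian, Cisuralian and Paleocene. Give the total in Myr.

Duration is start − end for each: (259.51 − 251.902) + (5.333 − 2.58) + (56 − 33.9) + (538.8 − 521) + (298.9 − 273.01) + (66 − 56).
That is 7.608 + 2.753 + 22.1 + 17.8 + 25.89 + 10, which totals 86.151 million years.

86.151 million years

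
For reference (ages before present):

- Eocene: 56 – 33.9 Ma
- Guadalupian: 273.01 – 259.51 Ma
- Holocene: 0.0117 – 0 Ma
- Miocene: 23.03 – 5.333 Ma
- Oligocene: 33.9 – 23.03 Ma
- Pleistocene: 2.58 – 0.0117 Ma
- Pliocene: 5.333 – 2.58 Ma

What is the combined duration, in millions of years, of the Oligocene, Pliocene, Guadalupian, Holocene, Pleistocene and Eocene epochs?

51.803 million years

Each duration: Oligocene = 10.87; Pliocene = 2.753; Guadalupian = 13.5; Holocene = 0.0117; Pleistocene = 2.5683; Eocene = 22.1.
Sum: 10.87 + 2.753 + 13.5 + 0.0117 + 2.5683 + 22.1 = 51.803 Myr.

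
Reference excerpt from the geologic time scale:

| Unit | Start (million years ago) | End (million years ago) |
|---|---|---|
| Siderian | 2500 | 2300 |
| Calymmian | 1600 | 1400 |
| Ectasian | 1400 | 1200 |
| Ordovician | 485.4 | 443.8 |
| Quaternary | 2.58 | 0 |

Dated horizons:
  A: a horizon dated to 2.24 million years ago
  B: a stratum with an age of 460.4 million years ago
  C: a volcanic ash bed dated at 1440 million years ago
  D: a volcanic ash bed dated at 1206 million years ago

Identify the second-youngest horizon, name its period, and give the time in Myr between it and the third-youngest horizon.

B, in the Ordovician; 745.6 million years to D

Smaller Ma means younger, so youngest first: A 2.24 < B 460.4 < D 1206 < C 1440.
Counting 2 along gives B (460.4 Ma); the excerpt puts that inside the Ordovician, 485.4–443.8 Ma.
Next in line is D (1206 Ma), and 1206 − 460.4 = 745.6 Myr.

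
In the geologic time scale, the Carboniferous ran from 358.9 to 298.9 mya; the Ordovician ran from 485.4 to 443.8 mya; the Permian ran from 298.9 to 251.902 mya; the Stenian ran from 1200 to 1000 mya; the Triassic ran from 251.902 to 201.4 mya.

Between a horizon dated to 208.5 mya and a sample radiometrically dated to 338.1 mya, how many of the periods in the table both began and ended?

338.1 Ma sits inside the Carboniferous (358.9–298.9) and 208.5 Ma inside the Triassic (251.902–201.4); neither of those is wholly between the two dates.
The listed periods lying completely between them are Permian — 1 in all.

1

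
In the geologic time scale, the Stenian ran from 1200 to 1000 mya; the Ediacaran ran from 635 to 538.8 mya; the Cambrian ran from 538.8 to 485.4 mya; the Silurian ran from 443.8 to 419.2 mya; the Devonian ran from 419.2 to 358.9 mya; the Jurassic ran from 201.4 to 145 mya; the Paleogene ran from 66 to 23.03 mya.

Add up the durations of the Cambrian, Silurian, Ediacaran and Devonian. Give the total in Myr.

Duration is start − end for each: (538.8 − 485.4) + (443.8 − 419.2) + (635 − 538.8) + (419.2 − 358.9).
That is 53.4 + 24.6 + 96.2 + 60.3, which totals 234.5 million years.

234.5 million years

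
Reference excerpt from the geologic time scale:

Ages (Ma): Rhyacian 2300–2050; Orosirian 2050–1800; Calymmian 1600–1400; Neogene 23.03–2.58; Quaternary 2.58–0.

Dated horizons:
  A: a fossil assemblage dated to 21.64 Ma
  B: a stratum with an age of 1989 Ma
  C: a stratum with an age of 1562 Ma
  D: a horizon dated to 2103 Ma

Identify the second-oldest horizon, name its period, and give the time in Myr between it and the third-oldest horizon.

Larger Ma means older, so oldest first: D 2103 > B 1989 > C 1562 > A 21.64.
Counting 2 along gives B (1989 Ma); the excerpt puts that inside the Orosirian, 2050–1800 Ma.
Next in line is C (1562 Ma), and 1989 − 1562 = 427 Myr.

B, in the Orosirian; 427 million years to C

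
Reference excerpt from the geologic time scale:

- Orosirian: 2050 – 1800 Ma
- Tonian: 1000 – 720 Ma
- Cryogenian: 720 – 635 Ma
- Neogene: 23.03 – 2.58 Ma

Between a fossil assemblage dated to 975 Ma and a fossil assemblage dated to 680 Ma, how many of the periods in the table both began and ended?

The older date is 975 Ma and the younger is 680 Ma.
No period both begins after 975 Ma and ends before 680 Ma, so the count is 0.

0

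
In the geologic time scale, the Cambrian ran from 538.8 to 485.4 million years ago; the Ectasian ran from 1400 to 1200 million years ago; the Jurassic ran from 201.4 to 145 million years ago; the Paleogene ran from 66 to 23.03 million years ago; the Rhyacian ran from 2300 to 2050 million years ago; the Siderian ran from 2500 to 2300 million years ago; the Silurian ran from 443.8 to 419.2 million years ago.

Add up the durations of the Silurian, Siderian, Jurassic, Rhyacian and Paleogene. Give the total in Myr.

Duration is start − end for each: (443.8 − 419.2) + (2500 − 2300) + (201.4 − 145) + (2300 − 2050) + (66 − 23.03).
That is 24.6 + 200 + 56.4 + 250 + 42.97, which totals 573.97 million years.

573.97 million years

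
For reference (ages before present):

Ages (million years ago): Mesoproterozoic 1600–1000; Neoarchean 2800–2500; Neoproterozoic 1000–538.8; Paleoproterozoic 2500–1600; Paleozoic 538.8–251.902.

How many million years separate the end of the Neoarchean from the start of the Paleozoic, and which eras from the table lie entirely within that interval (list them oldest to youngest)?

The Neoarchean closes at 2500 Ma and the Paleozoic opens at 538.8 Ma, so the interval is 2500 − 538.8 = 1961.2 Myr.
An era fits inside if it starts at or after 2500 Ma and ends at or before 538.8 Ma; oldest first that gives Paleoproterozoic, Mesoproterozoic, Neoproterozoic.

1961.2 million years; Paleoproterozoic, Mesoproterozoic, Neoproterozoic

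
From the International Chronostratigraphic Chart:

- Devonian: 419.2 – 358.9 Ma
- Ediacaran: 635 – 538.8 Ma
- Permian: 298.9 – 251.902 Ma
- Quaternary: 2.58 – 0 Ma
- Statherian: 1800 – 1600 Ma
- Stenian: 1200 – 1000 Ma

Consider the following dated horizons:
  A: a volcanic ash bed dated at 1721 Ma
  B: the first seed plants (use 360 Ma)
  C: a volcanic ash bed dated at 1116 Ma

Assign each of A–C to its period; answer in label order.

A — Statherian; B — Devonian; C — Stenian

A: 1721 Ma lies in 1800–1600 Ma, so Statherian.
B: 360 Ma lies in 419.2–358.9 Ma, so Devonian.
C: 1116 Ma lies in 1200–1000 Ma, so Stenian.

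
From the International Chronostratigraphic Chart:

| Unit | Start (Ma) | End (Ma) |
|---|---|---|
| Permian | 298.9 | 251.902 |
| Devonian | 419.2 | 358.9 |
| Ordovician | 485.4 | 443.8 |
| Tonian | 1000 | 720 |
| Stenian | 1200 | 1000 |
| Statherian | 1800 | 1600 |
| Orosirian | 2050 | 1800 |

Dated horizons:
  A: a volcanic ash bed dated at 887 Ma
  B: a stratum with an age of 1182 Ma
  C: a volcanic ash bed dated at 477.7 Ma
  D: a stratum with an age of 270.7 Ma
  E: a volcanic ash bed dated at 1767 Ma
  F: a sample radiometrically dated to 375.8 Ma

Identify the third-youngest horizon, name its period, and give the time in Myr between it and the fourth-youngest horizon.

C, in the Ordovician; 409.3 million years to A

Smaller Ma means younger, so youngest first: D 270.7 < F 375.8 < C 477.7 < A 887 < B 1182 < E 1767.
Counting 3 along gives C (477.7 Ma); the excerpt puts that inside the Ordovician, 485.4–443.8 Ma.
Next in line is A (887 Ma), and 887 − 477.7 = 409.3 Myr.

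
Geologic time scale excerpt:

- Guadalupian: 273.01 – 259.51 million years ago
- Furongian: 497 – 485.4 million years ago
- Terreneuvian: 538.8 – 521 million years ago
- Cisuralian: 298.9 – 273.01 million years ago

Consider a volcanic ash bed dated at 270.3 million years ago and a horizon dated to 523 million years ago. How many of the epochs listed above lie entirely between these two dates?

The older date is 523 Ma and the younger is 270.3 Ma.
Epochs with start < 523 and end > 270.3 Ma: Furongian (497–485.4), Cisuralian (298.9–273.01).
That is 2 complete epochs.

2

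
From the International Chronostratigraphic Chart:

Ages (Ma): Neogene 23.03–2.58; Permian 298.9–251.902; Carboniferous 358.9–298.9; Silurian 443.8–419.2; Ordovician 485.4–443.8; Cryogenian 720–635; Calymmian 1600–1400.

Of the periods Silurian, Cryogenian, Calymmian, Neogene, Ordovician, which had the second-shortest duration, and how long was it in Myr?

Durations: Silurian 24.6; Cryogenian 85; Calymmian 200; Neogene 20.45; Ordovician 41.6 Myr.
Sorted shortest-first: Neogene (20.45), Silurian (24.6), Ordovician (41.6), Cryogenian (85), Calymmian (200).
The second shortest is Silurian at 24.6 Myr.

Silurian, 24.6 million years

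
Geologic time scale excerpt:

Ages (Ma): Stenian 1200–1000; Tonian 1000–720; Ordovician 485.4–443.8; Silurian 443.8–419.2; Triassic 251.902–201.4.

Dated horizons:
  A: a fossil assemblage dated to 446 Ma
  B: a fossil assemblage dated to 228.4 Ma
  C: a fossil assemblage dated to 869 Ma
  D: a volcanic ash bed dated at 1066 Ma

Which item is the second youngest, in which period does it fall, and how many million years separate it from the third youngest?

Sorted youngest-first by Ma: B (228.4), A (446), C (869), D (1066).
The second youngest is A at 446 Ma, which lies in 485.4–443.8 Ma: the Ordovician.
The third youngest is C at 869 Ma; separation = |446 − 869| = 423 Myr.

A, in the Ordovician; 423 million years to C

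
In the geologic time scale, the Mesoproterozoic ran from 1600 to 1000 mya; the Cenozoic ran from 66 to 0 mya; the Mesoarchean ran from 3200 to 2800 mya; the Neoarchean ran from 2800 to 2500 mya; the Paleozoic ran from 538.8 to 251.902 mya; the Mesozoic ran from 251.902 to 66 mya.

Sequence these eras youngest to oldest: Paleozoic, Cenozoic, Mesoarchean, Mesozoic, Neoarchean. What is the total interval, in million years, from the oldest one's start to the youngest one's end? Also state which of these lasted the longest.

Cenozoic → Mesozoic → Paleozoic → Neoarchean → Mesoarchean; total span 3200 Myr; longest is Mesoarchean

Start ages (Ma): Mesoarchean 3200, Neoarchean 2800, Paleozoic 538.8, Mesozoic 251.902, Cenozoic 66.
Ordered youngest to oldest: Cenozoic, Mesozoic, Paleozoic, Neoarchean, Mesoarchean.
Span = 3200 − 0 = 3200 Myr.
Durations: Mesoarchean 400, Paleozoic 286.898, Cenozoic 66, Neoarchean 300, Mesozoic 185.902 → longest is Mesoarchean (400 Myr).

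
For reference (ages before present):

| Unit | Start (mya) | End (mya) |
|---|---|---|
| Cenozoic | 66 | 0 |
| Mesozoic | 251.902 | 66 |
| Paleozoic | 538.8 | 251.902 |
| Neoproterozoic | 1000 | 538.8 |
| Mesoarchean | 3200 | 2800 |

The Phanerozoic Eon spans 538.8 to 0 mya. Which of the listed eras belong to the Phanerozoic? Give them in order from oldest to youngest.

Eras with both bounds inside 538.8–0 Ma: Paleozoic (538.8–251.902), Mesozoic (251.902–66), Cenozoic (66–0).

Paleozoic, Mesozoic, Cenozoic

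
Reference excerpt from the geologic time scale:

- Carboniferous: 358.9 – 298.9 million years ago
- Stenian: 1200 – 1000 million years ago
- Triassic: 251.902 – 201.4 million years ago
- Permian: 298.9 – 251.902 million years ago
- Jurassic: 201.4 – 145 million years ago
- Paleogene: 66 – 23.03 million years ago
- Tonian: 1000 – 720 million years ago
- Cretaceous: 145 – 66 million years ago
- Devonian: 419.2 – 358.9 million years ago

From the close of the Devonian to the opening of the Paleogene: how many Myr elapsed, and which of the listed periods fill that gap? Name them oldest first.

292.9 million years; Carboniferous, Permian, Triassic, Jurassic, Cretaceous

The Devonian closes at 358.9 Ma and the Paleogene opens at 66 Ma, so the interval is 358.9 − 66 = 292.9 Myr.
A period fits inside if it starts at or after 358.9 Ma and ends at or before 66 Ma; oldest first that gives Carboniferous, Permian, Triassic, Jurassic, Cretaceous.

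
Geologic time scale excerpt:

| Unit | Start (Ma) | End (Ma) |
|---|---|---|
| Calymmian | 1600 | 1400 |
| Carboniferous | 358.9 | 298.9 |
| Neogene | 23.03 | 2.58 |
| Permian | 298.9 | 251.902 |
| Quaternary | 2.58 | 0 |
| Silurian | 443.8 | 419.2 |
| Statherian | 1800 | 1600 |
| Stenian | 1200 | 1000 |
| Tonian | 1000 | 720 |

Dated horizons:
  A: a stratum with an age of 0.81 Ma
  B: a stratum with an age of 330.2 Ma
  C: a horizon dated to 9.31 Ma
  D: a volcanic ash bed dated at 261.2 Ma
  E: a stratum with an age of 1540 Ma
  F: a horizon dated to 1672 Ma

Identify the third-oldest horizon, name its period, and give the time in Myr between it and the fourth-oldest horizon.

Larger Ma means older, so oldest first: F 1672 > E 1540 > B 330.2 > D 261.2 > C 9.31 > A 0.81.
Counting 3 along gives B (330.2 Ma); the excerpt puts that inside the Carboniferous, 358.9–298.9 Ma.
Next in line is D (261.2 Ma), and 330.2 − 261.2 = 69 Myr.

B, in the Carboniferous; 69 million years to D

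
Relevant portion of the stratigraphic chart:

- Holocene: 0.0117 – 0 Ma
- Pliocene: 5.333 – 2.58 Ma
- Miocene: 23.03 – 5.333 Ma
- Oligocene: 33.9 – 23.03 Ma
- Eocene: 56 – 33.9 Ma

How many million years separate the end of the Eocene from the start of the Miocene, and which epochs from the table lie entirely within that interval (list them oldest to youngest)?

10.87 million years; Oligocene

The Eocene closes at 33.9 Ma and the Miocene opens at 23.03 Ma, so the interval is 33.9 − 23.03 = 10.87 Myr.
An epoch fits inside if it starts at or after 33.9 Ma and ends at or before 23.03 Ma; oldest first that gives Oligocene.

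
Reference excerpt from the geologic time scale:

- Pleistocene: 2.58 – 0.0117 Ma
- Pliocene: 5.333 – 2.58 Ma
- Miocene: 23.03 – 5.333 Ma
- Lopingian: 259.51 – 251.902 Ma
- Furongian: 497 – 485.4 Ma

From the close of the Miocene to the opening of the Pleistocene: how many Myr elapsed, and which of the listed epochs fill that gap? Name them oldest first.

The Miocene closes at 5.333 Ma and the Pleistocene opens at 2.58 Ma, so the interval is 5.333 − 2.58 = 2.753 Myr.
An epoch fits inside if it starts at or after 5.333 Ma and ends at or before 2.58 Ma; oldest first that gives Pliocene.

2.753 million years; Pliocene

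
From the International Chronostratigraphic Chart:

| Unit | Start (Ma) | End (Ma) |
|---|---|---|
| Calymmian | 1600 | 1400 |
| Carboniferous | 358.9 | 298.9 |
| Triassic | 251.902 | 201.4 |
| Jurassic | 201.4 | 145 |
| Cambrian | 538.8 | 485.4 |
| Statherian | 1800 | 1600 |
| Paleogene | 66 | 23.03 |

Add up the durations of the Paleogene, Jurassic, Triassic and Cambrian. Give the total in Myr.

203.272 million years

Duration is start − end for each: (66 − 23.03) + (201.4 − 145) + (251.902 − 201.4) + (538.8 − 485.4).
That is 42.97 + 56.4 + 50.502 + 53.4, which totals 203.272 million years.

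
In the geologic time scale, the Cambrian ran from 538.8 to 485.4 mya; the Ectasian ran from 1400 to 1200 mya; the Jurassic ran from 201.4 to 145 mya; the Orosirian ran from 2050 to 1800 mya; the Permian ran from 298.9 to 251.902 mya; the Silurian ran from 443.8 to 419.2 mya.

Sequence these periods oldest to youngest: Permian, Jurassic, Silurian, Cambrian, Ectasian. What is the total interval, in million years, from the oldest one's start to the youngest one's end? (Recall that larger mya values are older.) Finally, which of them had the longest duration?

Ectasian → Cambrian → Silurian → Permian → Jurassic; total span 1255 Myr; longest is Ectasian

From the excerpt: Permian 298.9–251.902; Jurassic 201.4–145; Silurian 443.8–419.2; Cambrian 538.8–485.4; Ectasian 1400–1200 (Ma).
Larger Ma is earlier, so the oldest is Ectasian and the youngest is Jurassic; oldest to youngest: Ectasian, Cambrian, Silurian, Permian, Jurassic.
Oldest start 1400 minus youngest end 145 gives 1255 Myr overall.
Individual lengths (start − end): Permian 46.998; Ectasian 200; Jurassic 56.4; Silurian 24.6; Cambrian 53.4. The largest is Ectasian at 200 Myr.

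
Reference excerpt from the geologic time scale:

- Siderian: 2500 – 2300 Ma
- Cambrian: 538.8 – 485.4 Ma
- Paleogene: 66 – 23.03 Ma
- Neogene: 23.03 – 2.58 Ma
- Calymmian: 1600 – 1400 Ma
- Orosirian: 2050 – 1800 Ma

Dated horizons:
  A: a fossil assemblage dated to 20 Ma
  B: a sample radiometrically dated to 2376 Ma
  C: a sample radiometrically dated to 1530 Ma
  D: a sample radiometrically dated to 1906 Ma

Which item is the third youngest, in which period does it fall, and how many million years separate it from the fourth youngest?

D, in the Orosirian; 470 million years to B

Sorted youngest-first by Ma: A (20), C (1530), D (1906), B (2376).
The third youngest is D at 1906 Ma, which lies in 2050–1800 Ma: the Orosirian.
The fourth youngest is B at 2376 Ma; separation = |1906 − 2376| = 470 Myr.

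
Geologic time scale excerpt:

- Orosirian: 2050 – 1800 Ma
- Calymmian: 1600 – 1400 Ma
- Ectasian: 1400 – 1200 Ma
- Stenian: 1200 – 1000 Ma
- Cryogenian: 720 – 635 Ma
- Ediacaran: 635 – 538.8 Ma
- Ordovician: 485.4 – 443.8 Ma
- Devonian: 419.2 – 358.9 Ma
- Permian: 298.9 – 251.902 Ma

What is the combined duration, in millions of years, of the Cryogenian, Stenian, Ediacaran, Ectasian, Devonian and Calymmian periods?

841.5 million years

Duration is start − end for each: (720 − 635) + (1200 − 1000) + (635 − 538.8) + (1400 − 1200) + (419.2 − 358.9) + (1600 − 1400).
That is 85 + 200 + 96.2 + 200 + 60.3 + 200, which totals 841.5 million years.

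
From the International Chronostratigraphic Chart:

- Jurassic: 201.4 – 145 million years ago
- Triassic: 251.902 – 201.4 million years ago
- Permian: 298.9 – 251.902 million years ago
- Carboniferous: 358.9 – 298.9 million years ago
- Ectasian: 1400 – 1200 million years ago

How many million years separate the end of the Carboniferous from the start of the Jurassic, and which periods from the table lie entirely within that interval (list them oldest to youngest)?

97.5 million years; Permian, Triassic

The Carboniferous closes at 298.9 Ma and the Jurassic opens at 201.4 Ma, so the interval is 298.9 − 201.4 = 97.5 Myr.
A period fits inside if it starts at or after 298.9 Ma and ends at or before 201.4 Ma; oldest first that gives Permian, Triassic.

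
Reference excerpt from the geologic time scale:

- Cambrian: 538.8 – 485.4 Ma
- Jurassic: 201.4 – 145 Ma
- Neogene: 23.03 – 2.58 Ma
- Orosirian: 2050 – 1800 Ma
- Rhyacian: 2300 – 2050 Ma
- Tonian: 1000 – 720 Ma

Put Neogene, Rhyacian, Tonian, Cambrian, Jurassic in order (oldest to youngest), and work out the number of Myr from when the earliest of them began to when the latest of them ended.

Start ages (Ma): Rhyacian 2300, Tonian 1000, Cambrian 538.8, Jurassic 201.4, Neogene 23.03.
Ordered oldest to youngest: Rhyacian, Tonian, Cambrian, Jurassic, Neogene.
Span = 2300 − 2.58 = 2297.42 Myr.

Rhyacian, Tonian, Cambrian, Jurassic, Neogene; total span 2297.42 Myr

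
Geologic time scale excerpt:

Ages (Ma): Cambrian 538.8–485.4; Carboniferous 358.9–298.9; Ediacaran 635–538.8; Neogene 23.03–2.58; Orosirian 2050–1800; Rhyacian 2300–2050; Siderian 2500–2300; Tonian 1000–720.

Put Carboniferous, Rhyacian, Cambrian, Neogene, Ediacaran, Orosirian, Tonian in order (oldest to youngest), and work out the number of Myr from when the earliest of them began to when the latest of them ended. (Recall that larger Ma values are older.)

Rhyacian, Orosirian, Tonian, Ediacaran, Cambrian, Carboniferous, Neogene; total span 2297.42 Myr

From the excerpt: Carboniferous 358.9–298.9; Rhyacian 2300–2050; Cambrian 538.8–485.4; Neogene 23.03–2.58; Ediacaran 635–538.8; Orosirian 2050–1800; Tonian 1000–720 (Ma).
Larger Ma is earlier, so the oldest is Rhyacian and the youngest is Neogene; oldest to youngest: Rhyacian, Orosirian, Tonian, Ediacaran, Cambrian, Carboniferous, Neogene.
Oldest start 2300 minus youngest end 2.58 gives 2297.42 Myr overall.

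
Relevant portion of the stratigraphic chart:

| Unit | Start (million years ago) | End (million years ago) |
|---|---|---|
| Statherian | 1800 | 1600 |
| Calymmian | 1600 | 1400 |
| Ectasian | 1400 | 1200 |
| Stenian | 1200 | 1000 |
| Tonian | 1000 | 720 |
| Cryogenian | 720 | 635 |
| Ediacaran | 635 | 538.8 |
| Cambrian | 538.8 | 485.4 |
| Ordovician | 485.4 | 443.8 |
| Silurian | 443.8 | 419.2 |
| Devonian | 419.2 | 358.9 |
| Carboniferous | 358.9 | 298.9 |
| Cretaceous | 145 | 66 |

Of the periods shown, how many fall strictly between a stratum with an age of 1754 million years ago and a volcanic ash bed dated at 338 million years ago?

10

1754 Ma sits inside the Statherian (1800–1600) and 338 Ma inside the Carboniferous (358.9–298.9); neither of those is wholly between the two dates.
The listed periods lying completely between them are Calymmian, Ectasian, Stenian, Tonian, Cryogenian, Ediacaran, Cambrian, Ordovician, Silurian, Devonian — 10 in all.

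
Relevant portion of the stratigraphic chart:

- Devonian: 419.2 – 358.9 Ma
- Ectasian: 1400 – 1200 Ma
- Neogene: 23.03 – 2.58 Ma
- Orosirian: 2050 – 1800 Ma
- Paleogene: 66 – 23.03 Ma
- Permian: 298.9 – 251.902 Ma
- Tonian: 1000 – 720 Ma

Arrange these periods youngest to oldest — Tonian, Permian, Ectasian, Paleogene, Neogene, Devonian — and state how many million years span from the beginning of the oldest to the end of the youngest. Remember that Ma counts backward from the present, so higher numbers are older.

Neogene, Paleogene, Permian, Devonian, Tonian, Ectasian; total span 1397.42 Myr

From the excerpt: Tonian 1000–720; Permian 298.9–251.902; Ectasian 1400–1200; Paleogene 66–23.03; Neogene 23.03–2.58; Devonian 419.2–358.9 (Ma).
Larger Ma is earlier, so the oldest is Ectasian and the youngest is Neogene; youngest to oldest: Neogene, Paleogene, Permian, Devonian, Tonian, Ectasian.
Oldest start 1400 minus youngest end 2.58 gives 1397.42 Myr overall.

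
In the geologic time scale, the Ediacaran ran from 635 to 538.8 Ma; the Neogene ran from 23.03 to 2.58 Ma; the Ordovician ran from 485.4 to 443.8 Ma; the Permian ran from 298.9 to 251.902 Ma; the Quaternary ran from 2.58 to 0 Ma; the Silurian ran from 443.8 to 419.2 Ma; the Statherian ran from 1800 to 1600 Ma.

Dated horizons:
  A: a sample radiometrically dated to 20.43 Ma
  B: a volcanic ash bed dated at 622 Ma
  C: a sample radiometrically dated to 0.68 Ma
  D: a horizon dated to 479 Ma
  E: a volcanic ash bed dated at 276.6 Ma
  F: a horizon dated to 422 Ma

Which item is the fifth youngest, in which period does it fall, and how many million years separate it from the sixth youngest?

D, in the Ordovician; 143 million years to B

Sorted youngest-first by Ma: C (0.68), A (20.43), E (276.6), F (422), D (479), B (622).
The fifth youngest is D at 479 Ma, which lies in 485.4–443.8 Ma: the Ordovician.
The sixth youngest is B at 622 Ma; separation = |479 − 622| = 143 Myr.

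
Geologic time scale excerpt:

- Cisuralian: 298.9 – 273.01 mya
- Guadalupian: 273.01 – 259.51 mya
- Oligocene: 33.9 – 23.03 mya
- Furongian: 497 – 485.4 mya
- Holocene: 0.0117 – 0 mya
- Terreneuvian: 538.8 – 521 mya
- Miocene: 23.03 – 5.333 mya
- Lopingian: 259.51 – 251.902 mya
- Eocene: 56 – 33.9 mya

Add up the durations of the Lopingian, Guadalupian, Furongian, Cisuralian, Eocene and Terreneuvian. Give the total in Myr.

Duration is start − end for each: (259.51 − 251.902) + (273.01 − 259.51) + (497 − 485.4) + (298.9 − 273.01) + (56 − 33.9) + (538.8 − 521).
That is 7.608 + 13.5 + 11.6 + 25.89 + 22.1 + 17.8, which totals 98.498 million years.

98.498 million years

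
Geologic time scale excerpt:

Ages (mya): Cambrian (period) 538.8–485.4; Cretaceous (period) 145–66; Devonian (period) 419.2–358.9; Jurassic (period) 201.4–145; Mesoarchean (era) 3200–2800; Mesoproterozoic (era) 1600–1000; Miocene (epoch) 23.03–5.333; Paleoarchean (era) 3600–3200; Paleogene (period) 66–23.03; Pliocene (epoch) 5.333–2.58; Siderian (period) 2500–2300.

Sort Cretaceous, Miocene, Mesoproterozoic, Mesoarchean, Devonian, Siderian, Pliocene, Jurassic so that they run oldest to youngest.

Mesoarchean, Siderian, Mesoproterozoic, Devonian, Jurassic, Cretaceous, Miocene, Pliocene

Read off each span (Ma): Cretaceous 145–66; Miocene 23.03–5.333; Mesoproterozoic 1600–1000; Mesoarchean 3200–2800; Devonian 419.2–358.9; Siderian 2500–2300; Pliocene 5.333–2.58; Jurassic 201.4–145.
Larger Ma is older, so oldest→youngest is Mesoarchean, Siderian, Mesoproterozoic, Devonian, Jurassic, Cretaceous, Miocene, Pliocene.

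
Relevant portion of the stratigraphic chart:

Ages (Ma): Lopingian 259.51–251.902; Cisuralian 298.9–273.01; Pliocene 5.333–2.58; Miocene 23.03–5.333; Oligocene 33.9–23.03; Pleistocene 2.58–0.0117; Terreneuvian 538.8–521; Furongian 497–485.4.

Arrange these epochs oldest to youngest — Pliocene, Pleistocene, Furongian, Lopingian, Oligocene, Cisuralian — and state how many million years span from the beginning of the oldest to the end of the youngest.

From the excerpt: Pliocene 5.333–2.58; Pleistocene 2.58–0.0117; Furongian 497–485.4; Lopingian 259.51–251.902; Oligocene 33.9–23.03; Cisuralian 298.9–273.01 (Ma).
Larger Ma is earlier, so the oldest is Furongian and the youngest is Pleistocene; oldest to youngest: Furongian, Cisuralian, Lopingian, Oligocene, Pliocene, Pleistocene.
Oldest start 497 minus youngest end 0.0117 gives 496.9883 Myr overall.

Furongian, Cisuralian, Lopingian, Oligocene, Pliocene, Pleistocene; total span 496.9883 Myr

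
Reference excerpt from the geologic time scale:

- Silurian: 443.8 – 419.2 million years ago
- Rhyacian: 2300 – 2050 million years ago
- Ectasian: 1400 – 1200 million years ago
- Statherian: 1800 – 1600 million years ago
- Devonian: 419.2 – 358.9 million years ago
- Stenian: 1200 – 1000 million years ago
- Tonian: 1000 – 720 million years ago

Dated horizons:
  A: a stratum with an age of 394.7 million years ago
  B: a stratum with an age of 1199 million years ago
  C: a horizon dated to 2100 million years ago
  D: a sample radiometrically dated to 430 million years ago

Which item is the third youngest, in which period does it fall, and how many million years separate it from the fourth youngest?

Smaller Ma means younger, so youngest first: A 394.7 < D 430 < B 1199 < C 2100.
Counting 3 along gives B (1199 Ma); the excerpt puts that inside the Stenian, 1200–1000 Ma.
Next in line is C (2100 Ma), and 2100 − 1199 = 901 Myr.

B, in the Stenian; 901 million years to C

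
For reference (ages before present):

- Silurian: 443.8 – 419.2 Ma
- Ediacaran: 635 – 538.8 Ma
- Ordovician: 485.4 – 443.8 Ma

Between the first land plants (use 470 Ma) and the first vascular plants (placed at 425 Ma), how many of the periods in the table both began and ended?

0

Checking each listed span, none has both start < 470 Ma and end > 425 Ma — every period straddles one of the two dates or lies outside them — so the count is 0.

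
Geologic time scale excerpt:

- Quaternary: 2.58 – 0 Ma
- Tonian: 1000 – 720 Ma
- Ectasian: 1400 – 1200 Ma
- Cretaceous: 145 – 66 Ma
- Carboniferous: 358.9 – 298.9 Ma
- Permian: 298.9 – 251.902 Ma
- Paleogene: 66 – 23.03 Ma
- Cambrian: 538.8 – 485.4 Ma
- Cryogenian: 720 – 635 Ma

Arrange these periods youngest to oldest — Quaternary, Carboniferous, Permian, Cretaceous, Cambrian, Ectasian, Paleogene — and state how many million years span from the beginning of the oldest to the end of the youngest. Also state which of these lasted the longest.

Quaternary, Paleogene, Cretaceous, Permian, Carboniferous, Cambrian, Ectasian; total span 1400 Myr; longest is Ectasian

From the excerpt: Quaternary 2.58–0; Carboniferous 358.9–298.9; Permian 298.9–251.902; Cretaceous 145–66; Cambrian 538.8–485.4; Ectasian 1400–1200; Paleogene 66–23.03 (Ma).
Larger Ma is earlier, so the oldest is Ectasian and the youngest is Quaternary; youngest to oldest: Quaternary, Paleogene, Cretaceous, Permian, Carboniferous, Cambrian, Ectasian.
Oldest start 1400 minus youngest end 0 gives 1400 Myr overall.
Individual lengths (start − end): Ectasian 200; Paleogene 42.97; Carboniferous 60; Cambrian 53.4; Permian 46.998; Cretaceous 79; Quaternary 2.58. The largest is Ectasian at 200 Myr.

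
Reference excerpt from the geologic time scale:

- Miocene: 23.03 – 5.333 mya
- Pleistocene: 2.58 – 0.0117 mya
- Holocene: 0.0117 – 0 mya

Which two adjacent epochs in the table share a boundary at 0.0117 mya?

The Pleistocene ends at 0.0117 mya and the Holocene begins at 0.0117 mya, so they share that boundary.

Pleistocene and Holocene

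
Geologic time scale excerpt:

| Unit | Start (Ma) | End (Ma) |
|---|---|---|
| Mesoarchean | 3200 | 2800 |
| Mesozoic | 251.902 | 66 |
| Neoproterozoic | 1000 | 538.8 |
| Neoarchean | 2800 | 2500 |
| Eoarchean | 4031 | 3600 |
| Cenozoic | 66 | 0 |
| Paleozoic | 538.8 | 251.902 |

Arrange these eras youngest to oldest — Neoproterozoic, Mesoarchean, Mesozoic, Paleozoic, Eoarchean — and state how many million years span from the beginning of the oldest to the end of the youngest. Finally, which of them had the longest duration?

From the excerpt: Neoproterozoic 1000–538.8; Mesoarchean 3200–2800; Mesozoic 251.902–66; Paleozoic 538.8–251.902; Eoarchean 4031–3600 (Ma).
Larger Ma is earlier, so the oldest is Eoarchean and the youngest is Mesozoic; youngest to oldest: Mesozoic, Paleozoic, Neoproterozoic, Mesoarchean, Eoarchean.
Oldest start 4031 minus youngest end 66 gives 3965 Myr overall.
Individual lengths (start − end): Mesozoic 185.902; Neoproterozoic 461.2; Eoarchean 431; Mesoarchean 400; Paleozoic 286.898. The largest is Neoproterozoic at 461.2 Myr.

Mesozoic → Paleozoic → Neoproterozoic → Mesoarchean → Eoarchean; total span 3965 Myr; longest is Neoproterozoic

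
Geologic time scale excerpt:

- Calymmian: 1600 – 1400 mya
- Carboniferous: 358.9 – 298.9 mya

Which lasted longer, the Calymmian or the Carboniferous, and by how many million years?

Calymmian: 1600 − 1400 = 200 Myr.
Carboniferous: 358.9 − 298.9 = 60 Myr.
Difference: 200 − 60 = 140 Myr, so the Calymmian was longer.

Calymmian, by 140 million years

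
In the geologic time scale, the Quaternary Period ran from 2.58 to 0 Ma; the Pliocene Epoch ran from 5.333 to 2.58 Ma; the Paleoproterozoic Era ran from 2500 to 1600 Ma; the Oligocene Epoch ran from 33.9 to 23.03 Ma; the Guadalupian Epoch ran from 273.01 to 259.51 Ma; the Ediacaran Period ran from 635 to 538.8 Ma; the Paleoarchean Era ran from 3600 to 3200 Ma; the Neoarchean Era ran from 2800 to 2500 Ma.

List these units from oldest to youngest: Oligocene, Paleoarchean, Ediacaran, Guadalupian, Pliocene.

The oldest of these is Paleoarchean (starts 3600 Ma) and the youngest is Pliocene (ends 2.58 Ma).
In between, by decreasing start age: Ediacaran (635), Guadalupian (273.01), Oligocene (33.9).

Paleoarchean, Ediacaran, Guadalupian, Oligocene, Pliocene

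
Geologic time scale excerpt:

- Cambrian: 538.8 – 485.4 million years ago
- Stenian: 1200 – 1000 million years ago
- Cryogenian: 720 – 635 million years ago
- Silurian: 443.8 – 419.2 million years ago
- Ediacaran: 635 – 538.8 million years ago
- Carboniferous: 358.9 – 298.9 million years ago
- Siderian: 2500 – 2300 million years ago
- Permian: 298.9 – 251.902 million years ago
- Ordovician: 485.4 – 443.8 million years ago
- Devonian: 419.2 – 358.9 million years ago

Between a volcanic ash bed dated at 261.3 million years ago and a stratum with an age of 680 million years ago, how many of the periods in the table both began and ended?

6

The older date is 680 Ma and the younger is 261.3 Ma.
Periods with start < 680 and end > 261.3 Ma: Ediacaran (635–538.8), Cambrian (538.8–485.4), Ordovician (485.4–443.8), Silurian (443.8–419.2), Devonian (419.2–358.9), Carboniferous (358.9–298.9).
That is 6 complete periods.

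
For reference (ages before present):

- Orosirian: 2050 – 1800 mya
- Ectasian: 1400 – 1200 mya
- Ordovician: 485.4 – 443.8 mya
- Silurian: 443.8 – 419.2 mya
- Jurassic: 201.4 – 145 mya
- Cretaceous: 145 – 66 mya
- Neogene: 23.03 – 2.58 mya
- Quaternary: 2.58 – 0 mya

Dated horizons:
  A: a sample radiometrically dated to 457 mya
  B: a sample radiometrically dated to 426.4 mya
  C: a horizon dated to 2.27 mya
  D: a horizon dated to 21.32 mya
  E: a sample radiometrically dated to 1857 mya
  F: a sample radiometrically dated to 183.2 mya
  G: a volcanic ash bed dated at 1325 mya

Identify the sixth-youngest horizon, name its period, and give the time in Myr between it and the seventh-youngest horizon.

Smaller Ma means younger, so youngest first: C 2.27 < D 21.32 < F 183.2 < B 426.4 < A 457 < G 1325 < E 1857.
Counting 6 along gives G (1325 Ma); the excerpt puts that inside the Ectasian, 1400–1200 Ma.
Next in line is E (1857 Ma), and 1857 − 1325 = 532 Myr.

G, in the Ectasian; 532 million years to E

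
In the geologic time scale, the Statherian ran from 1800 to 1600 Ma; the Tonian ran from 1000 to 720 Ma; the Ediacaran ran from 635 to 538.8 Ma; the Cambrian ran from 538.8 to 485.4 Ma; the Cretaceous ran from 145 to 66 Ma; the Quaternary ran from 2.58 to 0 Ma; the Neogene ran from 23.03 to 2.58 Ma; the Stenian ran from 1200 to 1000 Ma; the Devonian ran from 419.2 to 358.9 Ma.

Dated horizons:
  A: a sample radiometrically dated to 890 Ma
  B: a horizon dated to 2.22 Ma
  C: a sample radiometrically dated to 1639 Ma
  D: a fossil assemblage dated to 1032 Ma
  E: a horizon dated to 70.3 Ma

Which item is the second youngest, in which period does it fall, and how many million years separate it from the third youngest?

Smaller Ma means younger, so youngest first: B 2.22 < E 70.3 < A 890 < D 1032 < C 1639.
Counting 2 along gives E (70.3 Ma); the excerpt puts that inside the Cretaceous, 145–66 Ma.
Next in line is A (890 Ma), and 890 − 70.3 = 819.7 Myr.

E, in the Cretaceous; 819.7 million years to A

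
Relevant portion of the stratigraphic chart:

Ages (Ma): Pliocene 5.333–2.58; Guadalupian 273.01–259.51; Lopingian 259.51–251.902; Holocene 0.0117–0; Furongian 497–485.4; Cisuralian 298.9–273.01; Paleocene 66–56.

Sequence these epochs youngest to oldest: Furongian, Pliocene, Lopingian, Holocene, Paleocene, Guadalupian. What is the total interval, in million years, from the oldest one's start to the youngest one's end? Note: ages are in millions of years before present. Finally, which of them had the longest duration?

From the excerpt: Furongian 497–485.4; Pliocene 5.333–2.58; Lopingian 259.51–251.902; Holocene 0.0117–0; Paleocene 66–56; Guadalupian 273.01–259.51 (Ma).
Larger Ma is earlier, so the oldest is Furongian and the youngest is Holocene; youngest to oldest: Holocene, Pliocene, Paleocene, Lopingian, Guadalupian, Furongian.
Oldest start 497 minus youngest end 0 gives 497 Myr overall.
Individual lengths (start − end): Furongian 11.6; Holocene 0.0117; Guadalupian 13.5; Paleocene 10; Lopingian 7.608; Pliocene 2.753. The largest is Guadalupian at 13.5 Myr.

Holocene → Pliocene → Paleocene → Lopingian → Guadalupian → Furongian; total span 497 Myr; longest is Guadalupian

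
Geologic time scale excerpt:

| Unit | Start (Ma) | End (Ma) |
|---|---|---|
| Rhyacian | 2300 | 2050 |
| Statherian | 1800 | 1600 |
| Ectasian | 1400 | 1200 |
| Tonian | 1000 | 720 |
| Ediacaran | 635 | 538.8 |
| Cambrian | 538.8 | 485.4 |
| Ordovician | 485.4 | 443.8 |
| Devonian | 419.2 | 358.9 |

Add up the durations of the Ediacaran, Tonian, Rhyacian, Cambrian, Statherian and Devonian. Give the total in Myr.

939.9 million years

Duration is start − end for each: (635 − 538.8) + (1000 − 720) + (2300 − 2050) + (538.8 − 485.4) + (1800 − 1600) + (419.2 − 358.9).
That is 96.2 + 280 + 250 + 53.4 + 200 + 60.3, which totals 939.9 million years.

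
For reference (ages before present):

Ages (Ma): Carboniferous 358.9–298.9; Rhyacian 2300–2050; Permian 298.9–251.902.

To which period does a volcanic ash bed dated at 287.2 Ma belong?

Permian

287.2 Ma lies between 298.9 and 251.902 Ma, so it falls in the Permian.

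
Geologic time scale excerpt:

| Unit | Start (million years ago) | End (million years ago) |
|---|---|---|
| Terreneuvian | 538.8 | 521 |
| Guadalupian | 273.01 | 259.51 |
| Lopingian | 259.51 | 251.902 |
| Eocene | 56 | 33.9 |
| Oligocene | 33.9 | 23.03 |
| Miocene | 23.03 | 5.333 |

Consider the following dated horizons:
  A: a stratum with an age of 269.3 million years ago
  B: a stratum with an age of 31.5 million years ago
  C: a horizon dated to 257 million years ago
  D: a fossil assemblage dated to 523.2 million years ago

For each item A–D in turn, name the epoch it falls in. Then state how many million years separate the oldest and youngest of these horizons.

A: 269.3 Ma lies in 273.01–259.51 Ma, so Guadalupian.
B: 31.5 Ma lies in 33.9–23.03 Ma, so Oligocene.
C: 257 Ma lies in 259.51–251.902 Ma, so Lopingian.
D: 523.2 Ma lies in 538.8–521 Ma, so Terreneuvian.
Oldest = 523.2 Ma, youngest = 31.5 Ma → span 491.7 Myr.

A — Guadalupian; B — Oligocene; C — Lopingian; D — Terreneuvian; span 491.7 million years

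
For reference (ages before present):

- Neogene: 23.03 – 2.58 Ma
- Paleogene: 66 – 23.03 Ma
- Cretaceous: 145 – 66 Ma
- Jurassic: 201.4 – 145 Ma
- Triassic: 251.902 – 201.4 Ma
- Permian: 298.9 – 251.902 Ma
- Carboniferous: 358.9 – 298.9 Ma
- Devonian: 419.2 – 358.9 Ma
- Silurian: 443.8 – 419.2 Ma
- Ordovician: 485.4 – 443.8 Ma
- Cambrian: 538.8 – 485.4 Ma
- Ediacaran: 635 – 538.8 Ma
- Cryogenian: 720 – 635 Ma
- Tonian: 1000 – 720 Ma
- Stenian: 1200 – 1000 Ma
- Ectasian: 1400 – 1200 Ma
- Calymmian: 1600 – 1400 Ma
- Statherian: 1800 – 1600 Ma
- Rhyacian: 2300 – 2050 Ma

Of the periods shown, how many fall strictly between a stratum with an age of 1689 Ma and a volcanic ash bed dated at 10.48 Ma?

16

The older date is 1689 Ma and the younger is 10.48 Ma.
Periods with start < 1689 and end > 10.48 Ma: Calymmian (1600–1400), Ectasian (1400–1200), Stenian (1200–1000), Tonian (1000–720), Cryogenian (720–635), Ediacaran (635–538.8), Cambrian (538.8–485.4), Ordovician (485.4–443.8), Silurian (443.8–419.2), Devonian (419.2–358.9), Carboniferous (358.9–298.9), Permian (298.9–251.902), Triassic (251.902–201.4), Jurassic (201.4–145), Cretaceous (145–66), Paleogene (66–23.03).
That is 16 complete periods.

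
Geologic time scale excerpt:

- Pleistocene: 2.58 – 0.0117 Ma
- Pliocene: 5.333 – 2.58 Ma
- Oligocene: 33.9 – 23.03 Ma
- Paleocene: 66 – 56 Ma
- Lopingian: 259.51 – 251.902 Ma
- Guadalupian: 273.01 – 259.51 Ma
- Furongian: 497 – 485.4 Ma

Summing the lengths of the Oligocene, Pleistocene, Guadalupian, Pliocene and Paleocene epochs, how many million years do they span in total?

Duration is start − end for each: (33.9 − 23.03) + (2.58 − 0.0117) + (273.01 − 259.51) + (5.333 − 2.58) + (66 − 56).
That is 10.87 + 2.5683 + 13.5 + 2.753 + 10, which totals 39.6913 million years.

39.6913 million years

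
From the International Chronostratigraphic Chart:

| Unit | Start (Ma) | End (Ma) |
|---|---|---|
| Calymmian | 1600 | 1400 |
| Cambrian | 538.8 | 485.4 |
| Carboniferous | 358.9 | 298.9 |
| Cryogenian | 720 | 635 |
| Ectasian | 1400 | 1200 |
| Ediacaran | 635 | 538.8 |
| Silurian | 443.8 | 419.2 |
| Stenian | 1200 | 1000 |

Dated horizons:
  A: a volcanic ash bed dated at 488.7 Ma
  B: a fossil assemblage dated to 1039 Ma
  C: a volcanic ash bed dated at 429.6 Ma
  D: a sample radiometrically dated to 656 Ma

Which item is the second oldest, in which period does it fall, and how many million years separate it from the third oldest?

D, in the Cryogenian; 167.3 million years to A

Larger Ma means older, so oldest first: B 1039 > D 656 > A 488.7 > C 429.6.
Counting 2 along gives D (656 Ma); the excerpt puts that inside the Cryogenian, 720–635 Ma.
Next in line is A (488.7 Ma), and 656 − 488.7 = 167.3 Myr.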